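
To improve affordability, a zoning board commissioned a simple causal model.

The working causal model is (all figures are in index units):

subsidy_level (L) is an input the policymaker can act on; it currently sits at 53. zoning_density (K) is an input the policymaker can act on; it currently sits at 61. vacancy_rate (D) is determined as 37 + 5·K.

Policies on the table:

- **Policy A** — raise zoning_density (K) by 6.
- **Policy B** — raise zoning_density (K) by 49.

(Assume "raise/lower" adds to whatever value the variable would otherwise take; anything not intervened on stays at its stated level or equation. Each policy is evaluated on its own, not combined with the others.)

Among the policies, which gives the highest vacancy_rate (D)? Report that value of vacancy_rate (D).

Policy A (K + 6):
  K = 61 + 6 = 67
  D = 37 + 5·67 = 372
Policy B (K + 49):
  K = 61 + 49 = 110
  D = 37 + 5·110 = 587
Comparing — Policy A: D=372, Policy B: D=587. Highest is 587 (Policy B).

587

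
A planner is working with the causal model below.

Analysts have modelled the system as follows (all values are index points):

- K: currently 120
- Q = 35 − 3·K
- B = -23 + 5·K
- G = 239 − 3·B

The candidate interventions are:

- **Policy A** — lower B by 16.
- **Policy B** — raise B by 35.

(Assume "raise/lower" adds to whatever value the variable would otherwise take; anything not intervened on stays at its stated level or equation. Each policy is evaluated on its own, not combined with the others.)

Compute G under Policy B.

-1597

Policy B (B + 35):
  K = 120
  B = -23 + 5·120 (+35 from intervention) = 612
  G = 239 − 3·612 = -1597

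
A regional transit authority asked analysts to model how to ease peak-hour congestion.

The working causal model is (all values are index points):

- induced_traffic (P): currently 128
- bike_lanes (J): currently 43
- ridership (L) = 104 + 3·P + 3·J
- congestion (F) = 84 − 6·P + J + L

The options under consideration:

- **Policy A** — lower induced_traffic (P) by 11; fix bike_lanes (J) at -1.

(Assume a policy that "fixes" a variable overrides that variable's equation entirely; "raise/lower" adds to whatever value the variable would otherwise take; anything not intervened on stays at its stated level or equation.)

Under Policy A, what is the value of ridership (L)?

Policy A (P − 11, J := -1):
  P = 128 − 11 = 117
  J = -1
  L = 104 + 3·117 + 3·(-1) = 452

452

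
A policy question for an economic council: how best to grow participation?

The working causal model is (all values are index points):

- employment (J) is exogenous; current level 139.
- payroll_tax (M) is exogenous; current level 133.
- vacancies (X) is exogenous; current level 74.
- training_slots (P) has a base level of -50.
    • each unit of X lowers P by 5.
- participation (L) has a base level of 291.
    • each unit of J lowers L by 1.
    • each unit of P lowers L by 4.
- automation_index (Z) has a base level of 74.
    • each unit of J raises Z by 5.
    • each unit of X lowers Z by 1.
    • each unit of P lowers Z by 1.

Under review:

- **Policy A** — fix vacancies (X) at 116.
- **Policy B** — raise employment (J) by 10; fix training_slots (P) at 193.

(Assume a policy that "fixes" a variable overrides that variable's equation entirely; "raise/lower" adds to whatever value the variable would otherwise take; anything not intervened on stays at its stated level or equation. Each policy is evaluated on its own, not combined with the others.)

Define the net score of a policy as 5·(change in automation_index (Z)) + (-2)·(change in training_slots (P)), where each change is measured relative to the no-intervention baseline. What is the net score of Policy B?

-4041

Baseline:
  J = 139
  X = 74
  P = -50 − 5·74 = -420
  Z = 74 + 5·139 − 74 − (-420) = 1115
Policy B (J + 10, P := 193):
  J = 139 + 10 = 149
  X = 74
  P = 193
  Z = 74 + 5·149 − 74 − 193 = 552
ΔZ = 552 − 1115 = -563; ΔP = 193 − (-420) = 613
Score = 5·(-563) + (-2)·613 = -4041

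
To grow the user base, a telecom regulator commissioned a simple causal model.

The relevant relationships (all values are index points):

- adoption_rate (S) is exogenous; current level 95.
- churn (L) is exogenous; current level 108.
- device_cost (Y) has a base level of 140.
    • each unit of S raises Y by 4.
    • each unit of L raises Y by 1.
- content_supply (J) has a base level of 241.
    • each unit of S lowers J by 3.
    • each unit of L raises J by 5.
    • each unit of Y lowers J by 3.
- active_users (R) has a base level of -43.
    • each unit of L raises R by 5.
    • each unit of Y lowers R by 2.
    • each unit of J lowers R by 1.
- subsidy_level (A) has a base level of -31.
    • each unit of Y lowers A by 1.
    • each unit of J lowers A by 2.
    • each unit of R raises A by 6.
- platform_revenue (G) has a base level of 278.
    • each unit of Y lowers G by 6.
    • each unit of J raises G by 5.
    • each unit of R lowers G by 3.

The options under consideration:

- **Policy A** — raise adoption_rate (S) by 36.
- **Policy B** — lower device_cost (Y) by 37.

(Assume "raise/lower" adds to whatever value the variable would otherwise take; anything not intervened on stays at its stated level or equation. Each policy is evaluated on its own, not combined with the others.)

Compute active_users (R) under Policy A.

Policy A (S + 36):
  S = 95 + 36 = 131
  L = 108
  Y = 140 + 4·131 + 108 = 772
  J = 241 − 3·131 + 5·108 − 3·772 = -1928
  R = -43 + 5·108 − 2·772 − (-1928) = 881

881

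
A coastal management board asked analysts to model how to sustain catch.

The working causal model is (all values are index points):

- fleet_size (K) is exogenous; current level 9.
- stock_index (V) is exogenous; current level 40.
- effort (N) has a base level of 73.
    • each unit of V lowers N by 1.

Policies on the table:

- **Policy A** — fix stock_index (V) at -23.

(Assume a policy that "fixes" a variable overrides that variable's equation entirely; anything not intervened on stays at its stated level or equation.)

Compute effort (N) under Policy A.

96

Policy A (V := -23):
  V = -23
  N = 73 − (-23) = 96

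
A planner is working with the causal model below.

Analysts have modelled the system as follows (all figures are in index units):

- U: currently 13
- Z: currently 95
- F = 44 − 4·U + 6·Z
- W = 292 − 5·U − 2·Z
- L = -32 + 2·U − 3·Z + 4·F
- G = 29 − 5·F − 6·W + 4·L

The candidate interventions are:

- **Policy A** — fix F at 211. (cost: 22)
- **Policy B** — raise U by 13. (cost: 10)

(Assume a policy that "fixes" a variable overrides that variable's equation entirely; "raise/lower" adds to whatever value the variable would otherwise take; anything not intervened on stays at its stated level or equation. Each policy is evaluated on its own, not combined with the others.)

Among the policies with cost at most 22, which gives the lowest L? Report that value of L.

553

Policy A (F := 211):
  U = 13
  Z = 95
  F = 211
  L = -32 + 2·13 − 3·95 + 4·211 = 553
Policy B (U + 13):
  U = 13 + 13 = 26
  Z = 95
  F = 44 − 4·26 + 6·95 = 510
  L = -32 + 2·26 − 3·95 + 4·510 = 1775
Comparing — Policy A: L=553, Policy B: L=1775. Lowest is 553 (Policy A).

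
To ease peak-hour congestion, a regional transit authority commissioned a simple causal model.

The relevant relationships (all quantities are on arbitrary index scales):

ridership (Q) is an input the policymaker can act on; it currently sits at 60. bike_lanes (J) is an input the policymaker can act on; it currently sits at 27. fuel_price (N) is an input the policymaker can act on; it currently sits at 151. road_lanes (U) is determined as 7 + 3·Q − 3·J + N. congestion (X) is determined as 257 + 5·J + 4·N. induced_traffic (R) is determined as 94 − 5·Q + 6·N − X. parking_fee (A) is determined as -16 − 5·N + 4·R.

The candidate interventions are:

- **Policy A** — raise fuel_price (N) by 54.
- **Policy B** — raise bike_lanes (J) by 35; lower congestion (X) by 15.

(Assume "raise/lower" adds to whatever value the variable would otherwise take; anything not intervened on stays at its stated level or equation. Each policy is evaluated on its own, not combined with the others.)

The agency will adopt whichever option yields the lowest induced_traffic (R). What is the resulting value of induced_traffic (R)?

-456

Policy A (N + 54):
  Q = 60
  J = 27
  N = 151 + 54 = 205
  X = 257 + 5·27 + 4·205 = 1212
  R = 94 − 5·60 + 6·205 − 1212 = -188
Policy B (J + 35, X − 15):
  Q = 60
  J = 27 + 35 = 62
  N = 151
  X = 257 + 5·62 + 4·151 (−15 from intervention) = 1156
  R = 94 − 5·60 + 6·151 − 1156 = -456
Comparing — Policy A: R=-188, Policy B: R=-456. Lowest is -456 (Policy B).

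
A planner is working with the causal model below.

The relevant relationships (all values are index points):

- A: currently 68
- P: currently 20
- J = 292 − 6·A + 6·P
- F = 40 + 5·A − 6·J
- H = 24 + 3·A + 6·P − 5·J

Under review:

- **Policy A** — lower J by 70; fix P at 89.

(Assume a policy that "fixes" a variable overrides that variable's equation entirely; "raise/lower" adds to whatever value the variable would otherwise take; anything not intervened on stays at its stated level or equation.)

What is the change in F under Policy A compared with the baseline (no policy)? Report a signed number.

-2064

Baseline:
  A = 68
  P = 20
  J = 292 − 6·68 + 6·20 = 4
  F = 40 + 5·68 − 6·4 = 356
Policy A (J − 70, P := 89):
  A = 68
  P = 89
  J = 292 − 6·68 + 6·89 (−70 from intervention) = 348
  F = 40 + 5·68 − 6·348 = -1708
Change in F: -1708 − 356 = -2064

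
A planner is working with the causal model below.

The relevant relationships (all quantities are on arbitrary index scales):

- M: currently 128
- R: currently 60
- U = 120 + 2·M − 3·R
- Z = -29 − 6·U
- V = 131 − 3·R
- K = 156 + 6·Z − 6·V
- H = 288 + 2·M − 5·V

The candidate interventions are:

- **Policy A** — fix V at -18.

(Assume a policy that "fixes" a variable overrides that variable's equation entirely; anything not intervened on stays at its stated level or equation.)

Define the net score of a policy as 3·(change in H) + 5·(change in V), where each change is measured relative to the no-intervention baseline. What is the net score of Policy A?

-310

Baseline:
  M = 128
  R = 60
  V = 131 − 3·60 = -49
  H = 288 + 2·128 − 5·(-49) = 789
Policy A (V := -18):
  M = 128
  R = 60
  V = -18
  H = 288 + 2·128 − 5·(-18) = 634
ΔH = 634 − 789 = -155; ΔV = -18 − (-49) = 31
Score = 3·(-155) + 5·31 = -310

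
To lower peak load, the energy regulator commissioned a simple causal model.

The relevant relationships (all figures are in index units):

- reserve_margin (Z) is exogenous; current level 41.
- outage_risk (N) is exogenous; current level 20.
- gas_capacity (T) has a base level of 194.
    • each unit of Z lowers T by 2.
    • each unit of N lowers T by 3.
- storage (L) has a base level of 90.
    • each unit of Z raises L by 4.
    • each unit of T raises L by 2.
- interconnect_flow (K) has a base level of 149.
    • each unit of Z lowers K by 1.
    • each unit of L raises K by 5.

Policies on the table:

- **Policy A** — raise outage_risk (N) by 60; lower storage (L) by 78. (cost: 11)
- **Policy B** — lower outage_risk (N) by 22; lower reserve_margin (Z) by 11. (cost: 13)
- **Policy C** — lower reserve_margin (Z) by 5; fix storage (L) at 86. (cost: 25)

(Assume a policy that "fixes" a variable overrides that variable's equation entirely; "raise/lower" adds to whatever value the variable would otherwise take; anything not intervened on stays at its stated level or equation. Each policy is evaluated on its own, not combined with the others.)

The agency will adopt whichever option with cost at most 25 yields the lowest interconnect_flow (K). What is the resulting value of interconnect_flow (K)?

Policy A (N + 60, L − 78):
  Z = 41
  N = 20 + 60 = 80
  T = 194 − 2·41 − 3·80 = -128
  L = 90 + 4·41 + 2·(-128) (−78 from intervention) = -80
  K = 149 − 41 + 5·(-80) = -292
Policy B (N − 22, Z − 11):
  Z = 41 − 11 = 30
  N = 20 − 22 = -2
  T = 194 − 2·30 − 3·(-2) = 140
  L = 90 + 4·30 + 2·140 = 490
  K = 149 − 30 + 5·490 = 2569
Policy C (Z − 5, L := 86):
  Z = 41 − 5 = 36
  N = 20
  T = 194 − 2·36 − 3·20 = 62
  L = 86
  K = 149 − 36 + 5·86 = 543
Comparing — Policy A: K=-292, Policy B: K=2569, Policy C: K=543. Lowest is -292 (Policy A).

-292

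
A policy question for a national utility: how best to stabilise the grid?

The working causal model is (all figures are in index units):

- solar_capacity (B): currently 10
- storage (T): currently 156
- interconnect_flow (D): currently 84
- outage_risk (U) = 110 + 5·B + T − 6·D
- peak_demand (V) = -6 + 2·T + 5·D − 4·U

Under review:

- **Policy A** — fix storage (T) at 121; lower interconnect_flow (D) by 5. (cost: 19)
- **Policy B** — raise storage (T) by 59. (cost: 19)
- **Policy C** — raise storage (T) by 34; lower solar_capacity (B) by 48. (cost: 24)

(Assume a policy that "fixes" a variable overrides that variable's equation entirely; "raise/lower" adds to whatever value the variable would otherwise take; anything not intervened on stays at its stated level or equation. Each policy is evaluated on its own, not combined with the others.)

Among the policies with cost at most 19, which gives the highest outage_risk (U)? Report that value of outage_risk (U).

Policy A (T := 121, D − 5):
  B = 10
  T = 121
  D = 84 − 5 = 79
  U = 110 + 5·10 + 121 − 6·79 = -193
Policy B (T + 59):
  B = 10
  T = 156 + 59 = 215
  D = 84
  U = 110 + 5·10 + 215 − 6·84 = -129
Comparing — Policy A: U=-193, Policy B: U=-129. Highest is -129 (Policy B).

-129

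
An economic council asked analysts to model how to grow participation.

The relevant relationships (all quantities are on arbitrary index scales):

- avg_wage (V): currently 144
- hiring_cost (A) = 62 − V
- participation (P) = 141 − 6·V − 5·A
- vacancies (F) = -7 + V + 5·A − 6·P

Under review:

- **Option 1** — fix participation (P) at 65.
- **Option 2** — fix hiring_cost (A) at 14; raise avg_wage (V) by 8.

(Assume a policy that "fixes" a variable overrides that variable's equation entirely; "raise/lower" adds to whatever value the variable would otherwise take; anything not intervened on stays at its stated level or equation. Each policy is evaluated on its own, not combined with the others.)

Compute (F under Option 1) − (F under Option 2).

Option 1 (P := 65):
  V = 144
  A = 62 − 144 = -82
  P = 65
  F = -7 + 144 + 5·(-82) − 6·65 = -663
Option 2 (A := 14, V + 8):
  V = 144 + 8 = 152
  A = 14
  P = 141 − 6·152 − 5·14 = -841
  F = -7 + 152 + 5·14 − 6·(-841) = 5261
F: -663 − 5261 = -5924

-5924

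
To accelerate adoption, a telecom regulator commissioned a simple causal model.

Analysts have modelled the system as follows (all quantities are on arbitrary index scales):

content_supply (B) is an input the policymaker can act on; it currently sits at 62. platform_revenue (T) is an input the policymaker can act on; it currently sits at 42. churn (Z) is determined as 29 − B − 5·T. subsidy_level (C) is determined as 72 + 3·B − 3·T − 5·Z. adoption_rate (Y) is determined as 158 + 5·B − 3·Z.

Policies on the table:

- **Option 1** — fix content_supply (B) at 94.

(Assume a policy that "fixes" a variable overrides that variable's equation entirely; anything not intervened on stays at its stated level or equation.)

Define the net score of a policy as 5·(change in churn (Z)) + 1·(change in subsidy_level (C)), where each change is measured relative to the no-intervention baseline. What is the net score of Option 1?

Baseline:
  B = 62
  T = 42
  Z = 29 − 62 − 5·42 = -243
  C = 72 + 3·62 − 3·42 − 5·(-243) = 1347
Option 1 (B := 94):
  B = 94
  T = 42
  Z = 29 − 94 − 5·42 = -275
  C = 72 + 3·94 − 3·42 − 5·(-275) = 1603
ΔZ = -275 − (-243) = -32; ΔC = 1603 − 1347 = 256
Score = 5·(-32) + 1·256 = 96

96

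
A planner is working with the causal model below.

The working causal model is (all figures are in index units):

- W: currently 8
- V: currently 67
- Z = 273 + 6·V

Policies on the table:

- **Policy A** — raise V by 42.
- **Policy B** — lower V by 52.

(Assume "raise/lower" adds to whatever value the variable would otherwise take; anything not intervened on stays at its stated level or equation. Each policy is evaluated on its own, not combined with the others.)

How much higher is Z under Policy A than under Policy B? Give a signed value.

Policy A (V + 42):
  V = 67 + 42 = 109
  Z = 273 + 6·109 = 927
Policy B (V − 52):
  V = 67 − 52 = 15
  Z = 273 + 6·15 = 363
Z: 927 − 363 = 564

564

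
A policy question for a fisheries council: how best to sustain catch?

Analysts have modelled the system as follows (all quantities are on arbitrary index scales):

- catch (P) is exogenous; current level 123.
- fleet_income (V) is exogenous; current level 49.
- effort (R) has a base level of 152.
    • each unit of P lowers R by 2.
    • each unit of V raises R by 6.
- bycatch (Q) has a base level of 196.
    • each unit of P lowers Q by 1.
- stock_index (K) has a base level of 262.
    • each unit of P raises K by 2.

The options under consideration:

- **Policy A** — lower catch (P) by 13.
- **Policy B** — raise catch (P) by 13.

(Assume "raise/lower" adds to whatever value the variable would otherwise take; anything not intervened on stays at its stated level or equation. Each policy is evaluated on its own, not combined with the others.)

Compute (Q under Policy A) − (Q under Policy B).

Policy A (P − 13):
  P = 123 − 13 = 110
  Q = 196 − 110 = 86
Policy B (P + 13):
  P = 123 + 13 = 136
  Q = 196 − 136 = 60
Q: 86 − 60 = 26

26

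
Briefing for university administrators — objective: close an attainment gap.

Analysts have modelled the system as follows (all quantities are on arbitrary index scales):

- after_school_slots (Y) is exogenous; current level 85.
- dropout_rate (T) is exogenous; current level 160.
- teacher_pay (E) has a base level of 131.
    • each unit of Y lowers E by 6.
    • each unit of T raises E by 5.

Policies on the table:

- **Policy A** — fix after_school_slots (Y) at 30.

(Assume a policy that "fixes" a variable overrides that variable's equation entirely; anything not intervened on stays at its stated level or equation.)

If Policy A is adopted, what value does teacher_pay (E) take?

751

Policy A (Y := 30):
  Y = 30
  T = 160
  E = 131 − 6·30 + 5·160 = 751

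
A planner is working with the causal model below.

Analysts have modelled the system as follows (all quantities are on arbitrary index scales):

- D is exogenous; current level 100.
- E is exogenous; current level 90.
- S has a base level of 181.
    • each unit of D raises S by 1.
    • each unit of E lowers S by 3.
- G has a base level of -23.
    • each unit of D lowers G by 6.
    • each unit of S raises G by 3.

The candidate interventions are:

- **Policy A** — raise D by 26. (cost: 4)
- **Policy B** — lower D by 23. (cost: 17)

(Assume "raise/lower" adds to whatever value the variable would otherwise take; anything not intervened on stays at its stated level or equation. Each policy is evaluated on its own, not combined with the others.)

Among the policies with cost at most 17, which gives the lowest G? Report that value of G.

-668

Policy A (D + 26):
  D = 100 + 26 = 126
  E = 90
  S = 181 + 126 − 3·90 = 37
  G = -23 − 6·126 + 3·37 = -668
Policy B (D − 23):
  D = 100 − 23 = 77
  E = 90
  S = 181 + 77 − 3·90 = -12
  G = -23 − 6·77 + 3·(-12) = -521
Comparing — Policy A: G=-668, Policy B: G=-521. Lowest is -668 (Policy A).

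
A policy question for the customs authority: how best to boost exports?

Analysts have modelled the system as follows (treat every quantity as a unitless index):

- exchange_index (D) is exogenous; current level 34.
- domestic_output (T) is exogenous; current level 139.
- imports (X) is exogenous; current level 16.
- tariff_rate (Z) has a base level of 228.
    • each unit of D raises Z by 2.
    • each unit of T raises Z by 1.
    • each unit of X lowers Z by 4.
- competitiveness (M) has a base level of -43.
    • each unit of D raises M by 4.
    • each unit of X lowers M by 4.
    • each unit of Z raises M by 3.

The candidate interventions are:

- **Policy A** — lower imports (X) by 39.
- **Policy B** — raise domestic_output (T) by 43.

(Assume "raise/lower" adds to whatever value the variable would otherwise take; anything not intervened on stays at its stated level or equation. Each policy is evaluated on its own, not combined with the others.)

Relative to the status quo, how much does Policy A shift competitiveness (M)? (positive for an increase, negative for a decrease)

Baseline:
  D = 34
  T = 139
  X = 16
  Z = 228 + 2·34 + 139 − 4·16 = 371
  M = -43 + 4·34 − 4·16 + 3·371 = 1142
Policy A (X − 39):
  D = 34
  T = 139
  X = 16 − 39 = -23
  Z = 228 + 2·34 + 139 − 4·(-23) = 527
  M = -43 + 4·34 − 4·(-23) + 3·527 = 1766
Change in M: 1766 − 1142 = 624

624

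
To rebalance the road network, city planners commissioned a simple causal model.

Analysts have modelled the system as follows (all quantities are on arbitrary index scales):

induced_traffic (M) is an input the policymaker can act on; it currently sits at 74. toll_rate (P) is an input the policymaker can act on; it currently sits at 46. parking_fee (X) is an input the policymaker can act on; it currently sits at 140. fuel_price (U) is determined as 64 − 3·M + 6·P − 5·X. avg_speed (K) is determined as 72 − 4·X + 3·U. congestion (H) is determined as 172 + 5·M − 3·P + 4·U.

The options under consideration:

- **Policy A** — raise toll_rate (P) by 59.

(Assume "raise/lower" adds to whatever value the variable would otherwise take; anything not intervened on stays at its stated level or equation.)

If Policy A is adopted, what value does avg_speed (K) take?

-1172

Policy A (P + 59):
  M = 74
  P = 46 + 59 = 105
  X = 140
  U = 64 − 3·74 + 6·105 − 5·140 = -228
  K = 72 − 4·140 + 3·(-228) = -1172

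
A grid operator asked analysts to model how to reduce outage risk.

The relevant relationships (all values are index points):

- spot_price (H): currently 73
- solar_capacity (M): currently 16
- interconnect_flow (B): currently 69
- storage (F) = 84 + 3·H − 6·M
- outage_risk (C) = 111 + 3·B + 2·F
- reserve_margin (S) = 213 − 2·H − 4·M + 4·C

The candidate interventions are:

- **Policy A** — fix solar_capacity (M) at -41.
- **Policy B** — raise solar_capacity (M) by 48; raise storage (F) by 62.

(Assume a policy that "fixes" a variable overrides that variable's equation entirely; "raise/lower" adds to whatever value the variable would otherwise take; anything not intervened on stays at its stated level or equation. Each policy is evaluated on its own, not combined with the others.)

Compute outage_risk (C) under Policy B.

Policy B (M + 48, F + 62):
  H = 73
  M = 16 + 48 = 64
  B = 69
  F = 84 + 3·73 − 6·64 (+62 from intervention) = -19
  C = 111 + 3·69 + 2·(-19) = 280

280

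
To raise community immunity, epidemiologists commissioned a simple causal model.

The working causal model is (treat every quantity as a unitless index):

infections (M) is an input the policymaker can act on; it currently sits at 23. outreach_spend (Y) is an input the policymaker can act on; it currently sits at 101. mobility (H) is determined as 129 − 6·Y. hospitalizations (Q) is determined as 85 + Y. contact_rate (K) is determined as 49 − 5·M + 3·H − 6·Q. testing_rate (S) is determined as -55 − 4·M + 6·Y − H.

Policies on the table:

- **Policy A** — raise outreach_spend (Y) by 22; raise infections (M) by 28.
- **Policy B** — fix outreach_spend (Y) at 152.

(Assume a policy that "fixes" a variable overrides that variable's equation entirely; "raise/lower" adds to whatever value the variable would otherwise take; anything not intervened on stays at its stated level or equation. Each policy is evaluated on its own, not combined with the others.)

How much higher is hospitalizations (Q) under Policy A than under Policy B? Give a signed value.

Policy A (Y + 22, M + 28):
  Y = 101 + 22 = 123
  Q = 85 + 123 = 208
Policy B (Y := 152):
  Y = 152
  Q = 85 + 152 = 237
Q: 208 − 237 = -29

-29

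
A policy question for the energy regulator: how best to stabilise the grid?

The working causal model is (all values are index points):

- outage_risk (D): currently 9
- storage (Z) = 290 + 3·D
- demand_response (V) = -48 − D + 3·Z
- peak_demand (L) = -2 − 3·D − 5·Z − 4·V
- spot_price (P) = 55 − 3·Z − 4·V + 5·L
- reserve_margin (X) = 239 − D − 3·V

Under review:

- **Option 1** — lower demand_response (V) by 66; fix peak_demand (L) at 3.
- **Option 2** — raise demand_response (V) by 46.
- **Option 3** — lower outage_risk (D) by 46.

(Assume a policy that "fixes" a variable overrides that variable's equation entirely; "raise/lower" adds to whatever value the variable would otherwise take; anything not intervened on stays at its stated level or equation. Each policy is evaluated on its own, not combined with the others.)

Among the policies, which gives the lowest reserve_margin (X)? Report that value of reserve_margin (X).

Option 1 (V − 66, L := 3):
  D = 9
  Z = 290 + 3·9 = 317
  V = -48 − 9 + 3·317 (−66 from intervention) = 828
  X = 239 − 9 − 3·828 = -2254
Option 2 (V + 46):
  D = 9
  Z = 290 + 3·9 = 317
  V = -48 − 9 + 3·317 (+46 from intervention) = 940
  X = 239 − 9 − 3·940 = -2590
Option 3 (D − 46):
  D = 9 − 46 = -37
  Z = 290 + 3·(-37) = 179
  V = -48 − (-37) + 3·179 = 526
  X = 239 − (-37) − 3·526 = -1302
Comparing — Option 1: X=-2254, Option 2: X=-2590, Option 3: X=-1302. Lowest is -2590 (Option 2).

-2590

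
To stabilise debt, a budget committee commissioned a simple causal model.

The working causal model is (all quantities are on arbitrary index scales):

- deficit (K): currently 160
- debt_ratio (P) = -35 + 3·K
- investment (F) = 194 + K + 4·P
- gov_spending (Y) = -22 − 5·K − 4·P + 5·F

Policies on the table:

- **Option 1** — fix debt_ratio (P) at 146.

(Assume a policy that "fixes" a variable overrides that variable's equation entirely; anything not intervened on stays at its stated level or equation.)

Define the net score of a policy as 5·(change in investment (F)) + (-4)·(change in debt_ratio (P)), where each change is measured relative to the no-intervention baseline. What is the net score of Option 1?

Baseline:
  K = 160
  P = -35 + 3·160 = 445
  F = 194 + 160 + 4·445 = 2134
Option 1 (P := 146):
  K = 160
  P = 146
  F = 194 + 160 + 4·146 = 938
ΔF = 938 − 2134 = -1196; ΔP = 146 − 445 = -299
Score = 5·(-1196) + (-4)·(-299) = -4784

-4784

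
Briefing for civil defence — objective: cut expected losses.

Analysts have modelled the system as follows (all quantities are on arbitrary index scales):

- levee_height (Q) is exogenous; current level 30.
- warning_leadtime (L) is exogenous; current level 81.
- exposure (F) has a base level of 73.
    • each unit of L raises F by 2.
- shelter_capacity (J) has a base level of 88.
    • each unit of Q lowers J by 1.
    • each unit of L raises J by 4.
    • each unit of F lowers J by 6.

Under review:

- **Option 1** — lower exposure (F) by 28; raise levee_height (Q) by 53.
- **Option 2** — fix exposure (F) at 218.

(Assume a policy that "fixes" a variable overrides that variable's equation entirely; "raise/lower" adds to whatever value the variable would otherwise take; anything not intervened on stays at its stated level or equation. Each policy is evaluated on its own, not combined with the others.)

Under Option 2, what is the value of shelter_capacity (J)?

Option 2 (F := 218):
  Q = 30
  L = 81
  F = 218
  J = 88 − 30 + 4·81 − 6·218 = -926

-926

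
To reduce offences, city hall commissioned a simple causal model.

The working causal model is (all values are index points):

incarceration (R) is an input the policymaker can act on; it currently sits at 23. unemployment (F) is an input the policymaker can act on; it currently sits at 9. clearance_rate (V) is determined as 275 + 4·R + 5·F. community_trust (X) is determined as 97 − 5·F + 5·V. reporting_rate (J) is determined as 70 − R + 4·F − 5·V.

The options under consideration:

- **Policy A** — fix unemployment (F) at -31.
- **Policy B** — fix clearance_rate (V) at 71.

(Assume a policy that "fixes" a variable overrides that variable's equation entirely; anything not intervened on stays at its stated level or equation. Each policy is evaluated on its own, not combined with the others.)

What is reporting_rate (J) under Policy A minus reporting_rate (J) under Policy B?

-865

Policy A (F := -31):
  R = 23
  F = -31
  V = 275 + 4·23 + 5·(-31) = 212
  J = 70 − 23 + 4·(-31) − 5·212 = -1137
Policy B (V := 71):
  R = 23
  F = 9
  V = 71
  J = 70 − 23 + 4·9 − 5·71 = -272
J: -1137 − (-272) = -865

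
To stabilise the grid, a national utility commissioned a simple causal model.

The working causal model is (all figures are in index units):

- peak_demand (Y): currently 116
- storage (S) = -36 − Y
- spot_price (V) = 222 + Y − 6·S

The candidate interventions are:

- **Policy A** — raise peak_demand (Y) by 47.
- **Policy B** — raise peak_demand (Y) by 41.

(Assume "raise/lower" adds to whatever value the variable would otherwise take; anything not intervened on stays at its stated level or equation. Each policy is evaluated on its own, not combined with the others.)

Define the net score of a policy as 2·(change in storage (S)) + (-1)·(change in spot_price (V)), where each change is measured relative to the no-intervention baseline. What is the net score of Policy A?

-423

Baseline:
  Y = 116
  S = -36 − 116 = -152
  V = 222 + 116 − 6·(-152) = 1250
Policy A (Y + 47):
  Y = 116 + 47 = 163
  S = -36 − 163 = -199
  V = 222 + 163 − 6·(-199) = 1579
ΔS = -199 − (-152) = -47; ΔV = 1579 − 1250 = 329
Score = 2·(-47) + (-1)·329 = -423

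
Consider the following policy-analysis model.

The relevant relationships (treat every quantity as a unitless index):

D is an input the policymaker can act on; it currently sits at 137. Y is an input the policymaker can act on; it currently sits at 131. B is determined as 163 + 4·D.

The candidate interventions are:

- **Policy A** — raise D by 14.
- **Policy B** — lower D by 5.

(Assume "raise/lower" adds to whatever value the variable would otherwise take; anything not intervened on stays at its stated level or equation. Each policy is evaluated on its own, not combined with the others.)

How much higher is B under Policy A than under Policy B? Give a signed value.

76

Policy A (D + 14):
  D = 137 + 14 = 151
  B = 163 + 4·151 = 767
Policy B (D − 5):
  D = 137 − 5 = 132
  B = 163 + 4·132 = 691
B: 767 − 691 = 76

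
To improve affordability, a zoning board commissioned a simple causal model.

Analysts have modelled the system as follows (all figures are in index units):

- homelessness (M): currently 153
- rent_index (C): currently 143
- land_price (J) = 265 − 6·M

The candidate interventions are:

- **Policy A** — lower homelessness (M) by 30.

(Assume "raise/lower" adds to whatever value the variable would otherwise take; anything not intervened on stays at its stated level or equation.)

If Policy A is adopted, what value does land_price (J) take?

Policy A (M − 30):
  M = 153 − 30 = 123
  J = 265 − 6·123 = -473

-473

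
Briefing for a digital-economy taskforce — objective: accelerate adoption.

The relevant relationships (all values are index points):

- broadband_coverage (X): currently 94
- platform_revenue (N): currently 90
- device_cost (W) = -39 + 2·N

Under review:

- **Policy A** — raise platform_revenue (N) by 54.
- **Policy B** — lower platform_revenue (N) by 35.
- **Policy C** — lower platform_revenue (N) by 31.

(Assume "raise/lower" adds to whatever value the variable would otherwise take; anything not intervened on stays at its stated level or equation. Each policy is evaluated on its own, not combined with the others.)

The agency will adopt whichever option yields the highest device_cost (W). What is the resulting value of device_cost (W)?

Policy A (N + 54):
  N = 90 + 54 = 144
  W = -39 + 2·144 = 249
Policy B (N − 35):
  N = 90 − 35 = 55
  W = -39 + 2·55 = 71
Policy C (N − 31):
  N = 90 − 31 = 59
  W = -39 + 2·59 = 79
Comparing — Policy A: W=249, Policy B: W=71, Policy C: W=79. Highest is 249 (Policy A).

249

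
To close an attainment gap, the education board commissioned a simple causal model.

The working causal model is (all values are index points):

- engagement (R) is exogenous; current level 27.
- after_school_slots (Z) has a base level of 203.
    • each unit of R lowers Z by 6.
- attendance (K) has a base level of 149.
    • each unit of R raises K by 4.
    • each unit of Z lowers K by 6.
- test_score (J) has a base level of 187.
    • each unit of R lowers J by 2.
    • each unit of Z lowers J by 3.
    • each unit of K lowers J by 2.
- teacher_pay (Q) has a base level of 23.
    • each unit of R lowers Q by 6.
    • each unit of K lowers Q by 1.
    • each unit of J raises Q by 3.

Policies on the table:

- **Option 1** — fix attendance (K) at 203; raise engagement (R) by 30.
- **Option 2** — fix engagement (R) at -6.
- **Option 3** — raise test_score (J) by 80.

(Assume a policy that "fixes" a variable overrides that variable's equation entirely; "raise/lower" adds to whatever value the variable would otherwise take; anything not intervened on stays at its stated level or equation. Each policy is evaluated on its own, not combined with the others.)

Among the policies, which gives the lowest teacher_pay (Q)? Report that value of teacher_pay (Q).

Option 1 (K := 203, R + 30):
  R = 27 + 30 = 57
  Z = 203 − 6·57 = -139
  K = 203
  J = 187 − 2·57 − 3·(-139) − 2·203 = 84
  Q = 23 − 6·57 − 203 + 3·84 = -270
Option 2 (R := -6):
  R = -6
  Z = 203 − 6·(-6) = 239
  K = 149 + 4·(-6) − 6·239 = -1309
  J = 187 − 2·(-6) − 3·239 − 2·(-1309) = 2100
  Q = 23 − 6·(-6) − (-1309) + 3·2100 = 7668
Option 3 (J + 80):
  R = 27
  Z = 203 − 6·27 = 41
  K = 149 + 4·27 − 6·41 = 11
  J = 187 − 2·27 − 3·41 − 2·11 (+80 from intervention) = 68
  Q = 23 − 6·27 − 11 + 3·68 = 54
Comparing — Option 1: Q=-270, Option 2: Q=7668, Option 3: Q=54. Lowest is -270 (Option 1).

-270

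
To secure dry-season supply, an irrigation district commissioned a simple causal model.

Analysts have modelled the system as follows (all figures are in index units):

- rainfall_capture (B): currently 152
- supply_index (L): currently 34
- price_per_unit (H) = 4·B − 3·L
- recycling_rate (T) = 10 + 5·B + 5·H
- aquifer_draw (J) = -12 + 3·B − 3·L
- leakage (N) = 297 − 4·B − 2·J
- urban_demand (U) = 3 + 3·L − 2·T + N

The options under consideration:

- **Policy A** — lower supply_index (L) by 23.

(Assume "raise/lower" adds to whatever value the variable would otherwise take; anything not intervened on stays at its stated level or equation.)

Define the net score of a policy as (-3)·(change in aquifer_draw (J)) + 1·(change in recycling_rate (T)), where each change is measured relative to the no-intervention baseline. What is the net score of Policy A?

Baseline:
  B = 152
  L = 34
  H = 0 + 4·152 − 3·34 = 506
  T = 10 + 5·152 + 5·506 = 3300
  J = -12 + 3·152 − 3·34 = 342
Policy A (L − 23):
  B = 152
  L = 34 − 23 = 11
  H = 0 + 4·152 − 3·11 = 575
  T = 10 + 5·152 + 5·575 = 3645
  J = -12 + 3·152 − 3·11 = 411
ΔJ = 411 − 342 = 69; ΔT = 3645 − 3300 = 345
Score = (-3)·69 + 1·345 = 138

138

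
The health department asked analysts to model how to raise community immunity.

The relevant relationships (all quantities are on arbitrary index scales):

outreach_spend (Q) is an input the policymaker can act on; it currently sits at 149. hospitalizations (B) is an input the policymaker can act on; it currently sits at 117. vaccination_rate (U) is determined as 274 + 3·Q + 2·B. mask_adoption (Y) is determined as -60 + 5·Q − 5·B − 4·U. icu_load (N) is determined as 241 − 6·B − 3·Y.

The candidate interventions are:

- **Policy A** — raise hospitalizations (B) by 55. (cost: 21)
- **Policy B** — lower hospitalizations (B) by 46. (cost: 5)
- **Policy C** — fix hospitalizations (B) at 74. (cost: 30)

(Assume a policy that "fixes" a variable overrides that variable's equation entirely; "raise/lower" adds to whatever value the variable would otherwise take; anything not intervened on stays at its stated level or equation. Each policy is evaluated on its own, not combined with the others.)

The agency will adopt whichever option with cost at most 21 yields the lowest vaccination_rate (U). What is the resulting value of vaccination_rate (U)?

Policy A (B + 55):
  Q = 149
  B = 117 + 55 = 172
  U = 274 + 3·149 + 2·172 = 1065
Policy B (B − 46):
  Q = 149
  B = 117 − 46 = 71
  U = 274 + 3·149 + 2·71 = 863
Comparing — Policy A: U=1065, Policy B: U=863. Lowest is 863 (Policy B).

863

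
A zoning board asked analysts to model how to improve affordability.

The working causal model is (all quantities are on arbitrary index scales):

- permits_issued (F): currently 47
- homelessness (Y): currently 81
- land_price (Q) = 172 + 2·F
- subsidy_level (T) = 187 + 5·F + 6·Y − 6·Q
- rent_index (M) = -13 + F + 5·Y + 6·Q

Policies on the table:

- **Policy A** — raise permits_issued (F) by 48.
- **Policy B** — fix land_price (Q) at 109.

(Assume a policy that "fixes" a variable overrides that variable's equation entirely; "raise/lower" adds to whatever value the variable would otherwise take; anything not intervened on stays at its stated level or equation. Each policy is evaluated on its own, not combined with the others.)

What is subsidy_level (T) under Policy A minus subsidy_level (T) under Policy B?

-1278

Policy A (F + 48):
  F = 47 + 48 = 95
  Y = 81
  Q = 172 + 2·95 = 362
  T = 187 + 5·95 + 6·81 − 6·362 = -1024
Policy B (Q := 109):
  F = 47
  Y = 81
  Q = 109
  T = 187 + 5·47 + 6·81 − 6·109 = 254
T: -1024 − 254 = -1278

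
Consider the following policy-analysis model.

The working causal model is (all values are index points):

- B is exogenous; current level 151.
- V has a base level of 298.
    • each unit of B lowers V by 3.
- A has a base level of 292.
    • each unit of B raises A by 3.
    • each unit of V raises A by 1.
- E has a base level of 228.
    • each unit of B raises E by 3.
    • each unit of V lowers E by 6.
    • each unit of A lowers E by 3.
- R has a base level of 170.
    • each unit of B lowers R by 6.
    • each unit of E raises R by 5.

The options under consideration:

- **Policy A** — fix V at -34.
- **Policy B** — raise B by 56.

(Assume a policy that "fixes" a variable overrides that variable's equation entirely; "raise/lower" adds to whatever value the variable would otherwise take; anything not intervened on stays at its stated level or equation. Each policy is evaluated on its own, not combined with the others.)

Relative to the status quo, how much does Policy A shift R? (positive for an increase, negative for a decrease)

Baseline:
  B = 151
  V = 298 − 3·151 = -155
  A = 292 + 3·151 + (-155) = 590
  E = 228 + 3·151 − 6·(-155) − 3·590 = -159
  R = 170 − 6·151 + 5·(-159) = -1531
Policy A (V := -34):
  B = 151
  V = -34
  A = 292 + 3·151 + (-34) = 711
  E = 228 + 3·151 − 6·(-34) − 3·711 = -1248
  R = 170 − 6·151 + 5·(-1248) = -6976
Change in R: -6976 − (-1531) = -5445

-5445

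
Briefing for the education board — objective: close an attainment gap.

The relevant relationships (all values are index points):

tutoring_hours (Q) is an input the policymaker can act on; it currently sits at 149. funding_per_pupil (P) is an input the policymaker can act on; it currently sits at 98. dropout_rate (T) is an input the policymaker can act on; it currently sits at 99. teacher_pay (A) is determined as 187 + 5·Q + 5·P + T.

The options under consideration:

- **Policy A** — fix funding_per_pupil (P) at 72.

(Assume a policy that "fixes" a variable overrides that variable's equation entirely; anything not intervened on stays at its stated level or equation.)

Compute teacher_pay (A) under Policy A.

1391

Policy A (P := 72):
  Q = 149
  P = 72
  T = 99
  A = 187 + 5·149 + 5·72 + 99 = 1391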